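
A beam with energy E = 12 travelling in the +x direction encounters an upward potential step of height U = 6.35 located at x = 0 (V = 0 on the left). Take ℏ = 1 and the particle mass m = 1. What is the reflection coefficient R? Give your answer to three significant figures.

R = 0.0346

The wavenumbers are k₁ = √(2mE)/ℏ = 4.899 on the left and k₂ = √(2m(E − U))/ℏ = 3.362 on the right.
Continuity of ψ and ψ′ at the step yields the reflection amplitude r = (k₁ − k₂)/(k₁ + k₂) = 0.1861; thus R = |r|² = 0.03464, T = 0.9654.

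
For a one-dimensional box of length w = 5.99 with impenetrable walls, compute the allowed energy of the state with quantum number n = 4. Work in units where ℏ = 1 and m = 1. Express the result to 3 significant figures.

The infinite-well eigenfunctions ψ_n = √(2/w) sin(nπx/w) vanish at both walls, giving E_n = n²π²ℏ²/(2mw²).
E_4 = 4² × π² / (2 × 1 × 5.99²) = 2.201.

E = 2.20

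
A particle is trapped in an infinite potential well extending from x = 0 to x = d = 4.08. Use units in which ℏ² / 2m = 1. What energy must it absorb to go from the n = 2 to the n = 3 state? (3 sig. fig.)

ΔE = 2.96

E_n = n²π²ℏ²/(2md²), so ΔE = (3² − 2²) π²ℏ²/(2md²).
ΔE = 5 × π² / (2 × 0.5 × 4.08²) = 2.964.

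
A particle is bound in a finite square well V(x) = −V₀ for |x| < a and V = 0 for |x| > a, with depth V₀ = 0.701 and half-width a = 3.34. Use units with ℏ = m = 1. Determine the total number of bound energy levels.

The dimensionless depth is z₀ = a√(2mV₀)/ℏ = 3.34 × √(1.402) = 3.955.
A new bound state (alternating even/odd) appears each time z₀ passes a multiple of π/2, so N = ⌊2z₀/π⌋ + 1 = ⌊2.518⌋ + 1 = 3.

N = 3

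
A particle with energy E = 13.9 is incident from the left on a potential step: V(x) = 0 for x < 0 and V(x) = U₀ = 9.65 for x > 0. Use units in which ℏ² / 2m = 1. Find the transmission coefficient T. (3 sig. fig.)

T = 0.917

The wavenumbers are k₁ = √(2mE)/ℏ = 3.728 on the left and k₂ = √(2m(E − U₀))/ℏ = 2.062 on the right.
Matching ψ and ψ′ at x = 0 gives r = (k₁ − k₂)/(k₁ + k₂), so R = r² = 0.08287 and T = 1 − R = 0.9171.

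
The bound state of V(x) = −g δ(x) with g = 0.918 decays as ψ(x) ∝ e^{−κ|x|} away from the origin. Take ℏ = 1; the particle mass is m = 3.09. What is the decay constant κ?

κ = 2.84

Integrating the TISE across x = 0 gives the cusp condition ψ'(0⁺) − ψ'(0⁻) = −(2mg/ℏ²)ψ(0).
With ψ ∝ e^{−κ|x|} this yields −2κ = −2mg/ℏ², so κ = mg/ℏ² = 2.837.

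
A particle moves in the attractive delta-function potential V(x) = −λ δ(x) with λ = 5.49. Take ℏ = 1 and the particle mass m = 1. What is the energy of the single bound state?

E = -15.1

For x ≠ 0 the bound state is ψ ∝ e^{−κ|x|}; integrating the TISE across the delta gives the cusp condition 2κ = 2mλ/ℏ², so κ = 5.490.
Then E = −ℏ²κ²/(2m) = −mλ²/(2ℏ²) = -15.07.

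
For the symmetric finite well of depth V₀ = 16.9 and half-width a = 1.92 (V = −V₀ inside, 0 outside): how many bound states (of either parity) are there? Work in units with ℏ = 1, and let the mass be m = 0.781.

N = 7

The dimensionless depth is z₀ = a√(2mV₀)/ℏ = 1.92 × √(26.40) = 9.865.
The even/odd transcendental equations gain one root per π/2 in z₀, giving N = 1 + ⌊2z₀/π⌋ = 1 + ⌊6.280⌋ = 7.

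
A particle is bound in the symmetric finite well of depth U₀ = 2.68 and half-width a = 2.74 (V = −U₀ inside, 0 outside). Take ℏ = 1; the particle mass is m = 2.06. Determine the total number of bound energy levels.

Define the well-strength parameter z₀ = (a/ℏ)√(2mU₀) = 2.74 × √(2·2.06·2.68) = 9.105.
The even/odd transcendental equations gain one root per π/2 in z₀, giving N = 1 + ⌊2z₀/π⌋ = 1 + ⌊5.796⌋ = 6.

N = 6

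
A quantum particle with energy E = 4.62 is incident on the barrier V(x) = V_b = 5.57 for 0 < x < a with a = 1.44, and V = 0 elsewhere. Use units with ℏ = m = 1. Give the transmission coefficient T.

E < V_b: inside the barrier ψ ∝ e^{±κx} with κ = √(2m(V_b − E))/ℏ = 1.378.
κa = 1.985, sinh(κa) = 3.570.
Matching ψ, ψ′ at both faces gives T = [1 + V_b² sinh²(κa) / (4E(V_b − E))]⁻¹ = 1/23.53 = 0.0425.

T = 0.0425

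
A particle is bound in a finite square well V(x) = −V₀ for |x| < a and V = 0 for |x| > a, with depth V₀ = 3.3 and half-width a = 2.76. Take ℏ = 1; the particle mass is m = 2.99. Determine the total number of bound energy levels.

The dimensionless depth is z₀ = a√(2mV₀)/ℏ = 2.76 × √(19.73) = 12.26.
The even/odd transcendental equations gain one root per π/2 in z₀, giving N = 1 + ⌊2z₀/π⌋ = 1 + ⌊7.805⌋ = 8.

N = 8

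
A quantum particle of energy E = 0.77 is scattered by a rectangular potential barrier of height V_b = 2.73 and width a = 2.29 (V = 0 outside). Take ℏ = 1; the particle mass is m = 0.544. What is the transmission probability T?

T = 0.00403

Since E < V_b the interior solution is evanescent with decay constant κ = √(2m(V_b − E))/ℏ = 1.460.
κa = 3.344, sinh(κa) = 14.15.
The exact tunnelling result is T⁻¹ = 1 + V_b² sinh²(κa) / [4E(V_b − E)] = 248.2, so T = 0.00403.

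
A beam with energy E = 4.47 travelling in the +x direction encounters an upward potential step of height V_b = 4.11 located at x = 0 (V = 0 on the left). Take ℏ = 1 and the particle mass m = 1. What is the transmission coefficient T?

On each side the TISE gives plane waves with k = √(2m(E − V))/ℏ: k₁ = √(2·1·4.47) = 2.990, k₂ = √(2·1·0.36) = 0.8485.
Matching ψ and ψ′ at x = 0 gives r = (k₁ − k₂)/(k₁ + k₂), so R = r² = 0.3112 and T = 1 − R = 0.6888.

T = 0.689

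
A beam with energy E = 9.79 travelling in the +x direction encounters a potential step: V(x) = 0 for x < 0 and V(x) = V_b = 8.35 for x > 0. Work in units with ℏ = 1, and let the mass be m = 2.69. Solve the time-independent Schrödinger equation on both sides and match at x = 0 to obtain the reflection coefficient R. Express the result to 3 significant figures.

R = 0.199

The wavenumbers are k₁ = √(2mE)/ℏ = 7.257 on the left and k₂ = √(2m(E − V_b))/ℏ = 2.783 on the right.
Continuity of ψ and ψ′ at the step yields the reflection amplitude r = (k₁ − k₂)/(k₁ + k₂) = 0.4456; thus R = |r|² = 0.1985, T = 0.8015.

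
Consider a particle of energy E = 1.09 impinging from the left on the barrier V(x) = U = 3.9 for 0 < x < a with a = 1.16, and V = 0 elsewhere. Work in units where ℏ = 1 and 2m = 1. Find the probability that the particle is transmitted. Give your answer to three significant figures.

T = 0.0643

E < U: inside the barrier ψ ∝ e^{±κx} with κ = √(2m(U − E))/ℏ = 1.676.
κa = 1.945, sinh(κa) = 3.424.
The exact tunnelling result is T⁻¹ = 1 + U² sinh²(κa) / [4E(U − E)] = 15.55, so T = 0.0643.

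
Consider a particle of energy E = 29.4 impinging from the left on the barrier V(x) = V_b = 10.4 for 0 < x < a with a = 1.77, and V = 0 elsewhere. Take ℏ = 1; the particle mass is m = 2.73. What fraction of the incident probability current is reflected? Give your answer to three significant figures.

R = 0.0253

Above the barrier the interior wavenumber is k₂ = √(2m(E − V_b))/ℏ = 10.19, giving phase k₂a = 18.03.
Matching at both interfaces gives T⁻¹ = 1 + V_b² sin²(k₂a) / [4E(E − V_b)] = 1.026, hence T = 0.975.
R = 1 − T = 0.0253.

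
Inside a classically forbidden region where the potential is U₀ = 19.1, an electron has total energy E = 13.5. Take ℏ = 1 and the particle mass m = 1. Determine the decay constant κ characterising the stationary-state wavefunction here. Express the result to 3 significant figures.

Since E < U₀ the TISE in this region is ψ'' = κ²ψ with κ = √(2m(U₀ − E))/ℏ.
κ = √(2 × 1 × 5.6) = 3.347.

κ = 3.35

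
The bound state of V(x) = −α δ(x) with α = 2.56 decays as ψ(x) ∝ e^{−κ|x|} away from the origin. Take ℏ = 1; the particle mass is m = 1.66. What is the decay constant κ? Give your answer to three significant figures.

Integrating the TISE across x = 0 gives the cusp condition ψ'(0⁺) − ψ'(0⁻) = −(2mα/ℏ²)ψ(0).
With ψ ∝ e^{−κ|x|} this yields −2κ = −2mα/ℏ², so κ = mα/ℏ² = 4.250.

κ = 4.25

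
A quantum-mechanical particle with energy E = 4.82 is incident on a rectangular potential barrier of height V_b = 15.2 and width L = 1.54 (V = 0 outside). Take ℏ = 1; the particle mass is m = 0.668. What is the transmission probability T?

T = 0.0000362

E < V_b: inside the barrier ψ ∝ e^{±κx} with κ = √(2m(V_b − E))/ℏ = 3.724.
κL = 5.735, sinh(κL) = 154.7.
The exact tunnelling result is T⁻¹ = 1 + V_b² sinh²(κL) / [4E(V_b − E)] = 27640, so T = 0.0000362.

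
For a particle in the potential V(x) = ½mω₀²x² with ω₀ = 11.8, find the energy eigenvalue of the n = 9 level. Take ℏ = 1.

Using E_n = (n + ½)ℏω₀: E_9 = 9.5 × 11.8 = 112.1.

E = 112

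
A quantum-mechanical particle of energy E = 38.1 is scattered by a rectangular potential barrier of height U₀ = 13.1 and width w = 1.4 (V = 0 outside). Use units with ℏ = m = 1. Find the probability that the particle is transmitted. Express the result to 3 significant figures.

T = 0.991

E > U₀: inside the barrier k₂ = √(2m(E − U₀))/ℏ = 7.071, k₂w = 9.899.
T = [1 + U₀² sin²(k₂w) / (4E(E − U₀))]⁻¹ = 1/1.009 = 0.991.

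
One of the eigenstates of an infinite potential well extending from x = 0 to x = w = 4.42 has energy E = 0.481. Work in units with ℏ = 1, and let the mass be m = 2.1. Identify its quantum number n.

n = 2

From E_n = n²π²ℏ²/(2mw²) invert to n = √(2mw²E)/(πℏ).
n = (4.42/π) × √(2 × 2.1 × 0.481) = 2.000 → n = 2.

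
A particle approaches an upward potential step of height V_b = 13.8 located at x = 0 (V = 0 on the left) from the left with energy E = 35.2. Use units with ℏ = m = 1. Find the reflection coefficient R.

On each side the TISE gives plane waves with k = √(2m(E − V))/ℏ: k₁ = √(2·1·35.2) = 8.390, k₂ = √(2·1·21.4) = 6.542.
Matching ψ and ψ′ at x = 0 gives r = (k₁ − k₂)/(k₁ + k₂), so R = r² = 0.01532 and T = 1 − R = 0.9847.

R = 0.0153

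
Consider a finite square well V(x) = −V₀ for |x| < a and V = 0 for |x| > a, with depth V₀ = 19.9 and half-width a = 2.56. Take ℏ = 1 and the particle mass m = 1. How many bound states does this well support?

Define the well-strength parameter z₀ = (a/ℏ)√(2mV₀) = 2.56 × √(2·1·19.9) = 16.15.
The even/odd transcendental equations gain one root per π/2 in z₀, giving N = 1 + ⌊2z₀/π⌋ = 1 + ⌊10.28⌋ = 11.

N = 11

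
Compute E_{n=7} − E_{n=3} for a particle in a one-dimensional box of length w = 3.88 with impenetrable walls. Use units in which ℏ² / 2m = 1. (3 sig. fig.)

ΔE = 26.2

E_n = n²π²ℏ²/(2mw²), so ΔE = (7² − 3²) π²ℏ²/(2mw²).
ΔE = 40 × π² / (2 × 0.5 × 3.88²) = 26.22.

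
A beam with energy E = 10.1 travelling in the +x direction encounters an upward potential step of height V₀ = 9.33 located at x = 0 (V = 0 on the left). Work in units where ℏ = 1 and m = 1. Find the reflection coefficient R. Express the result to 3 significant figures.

R = 0.322

On each side the TISE gives plane waves with k = √(2m(E − V))/ℏ: k₁ = √(2·1·10.1) = 4.494, k₂ = √(2·1·0.77) = 1.241.
Matching ψ and ψ′ at x = 0 gives r = (k₁ − k₂)/(k₁ + k₂), so R = r² = 0.3218 and T = 1 − R = 0.6782.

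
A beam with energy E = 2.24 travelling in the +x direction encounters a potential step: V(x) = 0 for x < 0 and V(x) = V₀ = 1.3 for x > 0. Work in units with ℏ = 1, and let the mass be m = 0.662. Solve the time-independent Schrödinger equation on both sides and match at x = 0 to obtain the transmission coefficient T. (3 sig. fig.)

The wavenumbers are k₁ = √(2mE)/ℏ = 1.722 on the left and k₂ = √(2m(E − V₀))/ℏ = 1.116 on the right.
Matching ψ and ψ′ at x = 0 gives r = (k₁ − k₂)/(k₁ + k₂), so R = r² = 0.04569 and T = 1 − R = 0.9543.

T = 0.954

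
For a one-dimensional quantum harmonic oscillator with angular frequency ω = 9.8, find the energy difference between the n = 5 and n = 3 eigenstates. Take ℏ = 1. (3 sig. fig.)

ΔE = 19.6

E_n = ℏω(n + ½), so ΔE = (5 − 3) ℏω = 2 × 9.8 = 19.60.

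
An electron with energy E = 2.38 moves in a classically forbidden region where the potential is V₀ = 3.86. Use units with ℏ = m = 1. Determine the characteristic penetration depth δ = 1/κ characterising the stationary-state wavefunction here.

Since E < V₀ the TISE in this region is ψ'' = κ²ψ with κ = √(2m(V₀ − E))/ℏ.
κ = √(2 × 1 × 1.48) = 1.720. The penetration depth is δ = 1/κ = 0.581.

δ = 0.581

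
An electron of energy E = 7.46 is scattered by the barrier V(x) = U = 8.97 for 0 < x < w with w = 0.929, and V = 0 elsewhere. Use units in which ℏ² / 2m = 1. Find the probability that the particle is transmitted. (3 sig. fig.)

Since E < U the interior solution is evanescent with decay constant κ = √(2m(U − E))/ℏ = 1.229.
κw = 1.142, sinh(κw) = 1.406.
The exact tunnelling result is T⁻¹ = 1 + U² sinh²(κw) / [4E(U − E)] = 4.531, so T = 0.221.

T = 0.221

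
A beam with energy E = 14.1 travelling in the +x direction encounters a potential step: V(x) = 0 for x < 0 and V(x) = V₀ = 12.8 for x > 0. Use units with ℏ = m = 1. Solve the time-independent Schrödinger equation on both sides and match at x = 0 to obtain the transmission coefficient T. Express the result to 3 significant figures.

The wavenumbers are k₁ = √(2mE)/ℏ = 5.310 on the left and k₂ = √(2m(E − V₀))/ℏ = 1.612 on the right.
Continuity of ψ and ψ′ at the step yields the reflection amplitude r = (k₁ − k₂)/(k₁ + k₂) = 0.5342; thus R = |r|² = 0.2853, T = 0.7147.

T = 0.715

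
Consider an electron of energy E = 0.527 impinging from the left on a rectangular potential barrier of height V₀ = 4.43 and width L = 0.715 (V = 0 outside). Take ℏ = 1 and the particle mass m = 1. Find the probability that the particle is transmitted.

E < V₀: inside the barrier ψ ∝ e^{±κx} with κ = √(2m(V₀ − E))/ℏ = 2.794.
κL = 1.998, sinh(κL) = 3.618.
Matching ψ, ψ′ at both faces gives T = [1 + V₀² sinh²(κL) / (4E(V₀ − E))]⁻¹ = 1/32.22 = 0.0310.

T = 0.0310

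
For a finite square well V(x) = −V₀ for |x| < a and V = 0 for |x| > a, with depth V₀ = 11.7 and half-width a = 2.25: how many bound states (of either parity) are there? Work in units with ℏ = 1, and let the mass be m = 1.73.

N = 10

Define the well-strength parameter z₀ = (a/ℏ)√(2mV₀) = 2.25 × √(2·1.73·11.7) = 14.32.
A new bound state (alternating even/odd) appears each time z₀ passes a multiple of π/2, so N = ⌊2z₀/π⌋ + 1 = ⌊9.114⌋ + 1 = 10.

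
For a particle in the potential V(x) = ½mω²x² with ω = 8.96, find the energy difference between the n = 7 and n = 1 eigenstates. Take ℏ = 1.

E_n = ℏω(n + ½), so ΔE = (7 − 1) ℏω = 6 × 8.96 = 53.76.

ΔE = 53.8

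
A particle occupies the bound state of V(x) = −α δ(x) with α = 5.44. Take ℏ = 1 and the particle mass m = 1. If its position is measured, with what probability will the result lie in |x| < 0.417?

The normalised bound state is ψ = √κ e^{−κ|x|} with κ = mα/ℏ² = 5.440.
P(|x| < d) = ∫_{−d}^{d} κ e^{−2κ|x|} dx = 1 − e^{−2κd} = 1 − e^{−4.537} = 0.9893.

P = 0.989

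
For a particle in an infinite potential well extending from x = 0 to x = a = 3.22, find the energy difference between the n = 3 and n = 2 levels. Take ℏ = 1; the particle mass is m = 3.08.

E_n = n²π²ℏ²/(2ma²), so ΔE = (3² − 2²) π²ℏ²/(2ma²).
ΔE = 5 × π² / (2 × 3.08 × 3.22²) = 0.7726.

ΔE = 0.773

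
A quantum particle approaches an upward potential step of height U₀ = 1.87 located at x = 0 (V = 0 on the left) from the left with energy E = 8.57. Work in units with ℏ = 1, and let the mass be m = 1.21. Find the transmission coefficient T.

On each side the TISE gives plane waves with k = √(2m(E − V))/ℏ: k₁ = √(2·1.21·8.57) = 4.554, k₂ = √(2·1.21·6.7) = 4.027.
Matching ψ and ψ′ at x = 0 gives r = (k₁ − k₂)/(k₁ + k₂), so R = r² = 0.003778 and T = 1 − R = 0.9962.

T = 0.996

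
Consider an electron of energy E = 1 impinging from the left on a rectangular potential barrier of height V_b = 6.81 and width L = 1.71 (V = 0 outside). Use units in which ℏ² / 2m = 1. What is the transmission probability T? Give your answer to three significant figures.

E < V_b: inside the barrier ψ ∝ e^{±κx} with κ = √(2m(V_b − E))/ℏ = 2.410.
κL = 4.122, sinh(κL) = 30.83.
The exact tunnelling result is T⁻¹ = 1 + V_b² sinh²(κL) / [4E(V_b − E)] = 1897, so T = 0.000527.

T = 0.000527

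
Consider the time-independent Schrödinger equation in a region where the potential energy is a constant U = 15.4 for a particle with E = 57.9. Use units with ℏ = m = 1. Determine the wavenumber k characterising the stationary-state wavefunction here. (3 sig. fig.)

With E > U the solution is oscillatory, ψ ∝ e^{±ikx} with k = √(2m(E − U))/ℏ.
k = √(2 × 1 × 42.5) = 9.220.

k = 9.22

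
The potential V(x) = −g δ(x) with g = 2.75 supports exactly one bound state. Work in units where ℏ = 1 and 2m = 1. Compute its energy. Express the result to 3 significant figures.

E = -1.89

For x ≠ 0 the bound state is ψ ∝ e^{−κ|x|}; integrating the TISE across the delta gives the cusp condition 2κ = 2mg/ℏ², so κ = 1.375.
Then E = −ℏ²κ²/(2m) = −mg²/(2ℏ²) = -1.891.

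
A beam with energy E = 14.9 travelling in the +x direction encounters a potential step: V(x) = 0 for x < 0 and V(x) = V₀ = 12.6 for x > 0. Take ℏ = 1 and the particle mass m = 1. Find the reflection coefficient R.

R = 0.190

On each side the TISE gives plane waves with k = √(2m(E − V))/ℏ: k₁ = √(2·1·14.9) = 5.459, k₂ = √(2·1·2.3) = 2.145.
Matching ψ and ψ′ at x = 0 gives r = (k₁ − k₂)/(k₁ + k₂), so R = r² = 0.1900 and T = 1 − R = 0.8100.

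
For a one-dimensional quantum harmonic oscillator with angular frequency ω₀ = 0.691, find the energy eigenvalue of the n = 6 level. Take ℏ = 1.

The oscillator eigenvalues are E_n = ℏω₀(n + ½), so E_6 = 0.691 × 6.5 = 4.492.

E = 4.49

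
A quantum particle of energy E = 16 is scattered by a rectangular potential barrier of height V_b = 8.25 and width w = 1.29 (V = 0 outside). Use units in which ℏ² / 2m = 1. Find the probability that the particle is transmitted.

T = 0.975

Above the barrier the interior wavenumber is k₂ = √(2m(E − V_b))/ℏ = 2.784, giving phase k₂w = 3.591.
T = [1 + V_b² sin²(k₂w) / (4E(E − V_b))]⁻¹ = 1/1.026 = 0.975.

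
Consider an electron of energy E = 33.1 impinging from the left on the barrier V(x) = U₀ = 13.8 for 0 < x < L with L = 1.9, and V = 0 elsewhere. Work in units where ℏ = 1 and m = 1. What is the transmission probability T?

E > U₀: inside the barrier k₂ = √(2m(E − U₀))/ℏ = 6.213, k₂L = 11.80.
Matching at both interfaces gives T⁻¹ = 1 + U₀² sin²(k₂L) / [4E(E − U₀)] = 1.036, hence T = 0.966.

T = 0.966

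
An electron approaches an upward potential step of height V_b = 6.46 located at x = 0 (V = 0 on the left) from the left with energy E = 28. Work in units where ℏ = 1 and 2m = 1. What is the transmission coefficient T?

T = 0.996

The wavenumbers are k₁ = √(2mE)/ℏ = 5.292 on the left and k₂ = √(2m(E − V_b))/ℏ = 4.641 on the right.
Continuity of ψ and ψ′ at the step yields the reflection amplitude r = (k₁ − k₂)/(k₁ + k₂) = 0.06548; thus R = |r|² = 0.004288, T = 0.9957.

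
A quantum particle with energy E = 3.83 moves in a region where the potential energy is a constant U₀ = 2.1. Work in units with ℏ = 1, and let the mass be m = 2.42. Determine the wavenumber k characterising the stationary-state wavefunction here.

With E > U₀ the solution is oscillatory, ψ ∝ e^{±ikx} with k = √(2m(E − U₀))/ℏ.
k = √(2 × 2.42 × 1.73) = 2.894.

k = 2.89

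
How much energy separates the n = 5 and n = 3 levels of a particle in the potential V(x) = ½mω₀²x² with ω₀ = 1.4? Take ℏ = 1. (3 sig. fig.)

ΔE = 2.80

E_n = ℏω₀(n + ½), so ΔE = (5 − 3) ℏω₀ = 2 × 1.4 = 2.800.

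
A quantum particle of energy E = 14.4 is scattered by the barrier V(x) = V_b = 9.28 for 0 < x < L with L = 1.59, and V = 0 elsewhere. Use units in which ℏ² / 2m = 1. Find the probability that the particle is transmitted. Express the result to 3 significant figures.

T = 0.946

E > V_b: inside the barrier k₂ = √(2m(E − V_b))/ℏ = 2.263, k₂L = 3.598.
Matching at both interfaces gives T⁻¹ = 1 + V_b² sin²(k₂L) / [4E(E − V_b)] = 1.057, hence T = 0.946.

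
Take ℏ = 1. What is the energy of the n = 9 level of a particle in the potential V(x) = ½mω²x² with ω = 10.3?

Using E_n = (n + ½)ℏω: E_9 = 9.5 × 10.3 = 97.85.

E = 97.9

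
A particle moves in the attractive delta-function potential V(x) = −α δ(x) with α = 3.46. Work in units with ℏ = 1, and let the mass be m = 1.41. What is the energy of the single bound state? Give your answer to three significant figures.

E = -8.44

For x ≠ 0 the bound state is ψ ∝ e^{−κ|x|}; integrating the TISE across the delta gives the cusp condition 2κ = 2mα/ℏ², so κ = 4.879.
Then E = −ℏ²κ²/(2m) = −mα²/(2ℏ²) = -8.440.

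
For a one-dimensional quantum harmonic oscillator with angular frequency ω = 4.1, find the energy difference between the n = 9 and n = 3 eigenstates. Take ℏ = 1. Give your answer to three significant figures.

ΔE = 24.6

E_n = ℏω(n + ½), so ΔE = (9 − 3) ℏω = 6 × 4.1 = 24.60.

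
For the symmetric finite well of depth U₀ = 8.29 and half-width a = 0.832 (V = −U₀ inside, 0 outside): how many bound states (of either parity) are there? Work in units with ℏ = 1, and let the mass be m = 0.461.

N = 2

Define the well-strength parameter z₀ = (a/ℏ)√(2mU₀) = 0.832 × √(2·0.461·8.29) = 2.300.
A new bound state (alternating even/odd) appears each time z₀ passes a multiple of π/2, so N = ⌊2z₀/π⌋ + 1 = ⌊1.464⌋ + 1 = 2.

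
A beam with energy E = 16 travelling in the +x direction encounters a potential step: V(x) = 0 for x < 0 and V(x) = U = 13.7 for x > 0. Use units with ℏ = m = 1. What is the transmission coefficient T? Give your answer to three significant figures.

On each side the TISE gives plane waves with k = √(2m(E − V))/ℏ: k₁ = √(2·1·16) = 5.657, k₂ = √(2·1·2.3) = 2.145.
Matching ψ and ψ′ at x = 0 gives r = (k₁ − k₂)/(k₁ + k₂), so R = r² = 0.2027 and T = 1 − R = 0.7973.

T = 0.797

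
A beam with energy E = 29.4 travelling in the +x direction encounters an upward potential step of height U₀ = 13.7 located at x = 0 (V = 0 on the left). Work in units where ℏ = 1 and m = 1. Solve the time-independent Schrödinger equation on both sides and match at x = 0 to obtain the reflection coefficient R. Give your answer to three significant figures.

On each side the TISE gives plane waves with k = √(2m(E − V))/ℏ: k₁ = √(2·1·29.4) = 7.668, k₂ = √(2·1·15.7) = 5.604.
Matching ψ and ψ′ at x = 0 gives r = (k₁ − k₂)/(k₁ + k₂), so R = r² = 0.02420 and T = 1 − R = 0.9758.

R = 0.0242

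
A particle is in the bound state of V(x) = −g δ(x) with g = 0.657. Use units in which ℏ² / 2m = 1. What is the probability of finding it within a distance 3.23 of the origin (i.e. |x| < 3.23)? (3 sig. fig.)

The normalised bound state is ψ = √κ e^{−κ|x|} with κ = mg/ℏ² = 0.3285.
P(|x| < d) = ∫_{−d}^{d} κ e^{−2κ|x|} dx = 1 − e^{−2κd} = 1 − e^{−2.122} = 0.8802.

P = 0.880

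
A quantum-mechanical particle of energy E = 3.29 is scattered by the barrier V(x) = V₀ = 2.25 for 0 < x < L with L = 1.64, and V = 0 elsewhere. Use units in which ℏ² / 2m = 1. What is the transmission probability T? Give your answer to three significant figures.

T = 0.732

E > V₀: inside the barrier k₂ = √(2m(E − V₀))/ℏ = 1.020, k₂L = 1.672.
T = [1 + V₀² sin²(k₂L) / (4E(E − V₀))]⁻¹ = 1/1.366 = 0.732.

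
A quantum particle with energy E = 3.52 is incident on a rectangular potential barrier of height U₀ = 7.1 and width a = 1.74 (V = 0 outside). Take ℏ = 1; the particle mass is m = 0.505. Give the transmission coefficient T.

T = 0.00533

Since E < U₀ the interior solution is evanescent with decay constant κ = √(2m(U₀ − E))/ℏ = 1.902.
κa = 3.309, sinh(κa) = 13.66.
The exact tunnelling result is T⁻¹ = 1 + U₀² sinh²(κa) / [4E(U₀ − E)] = 187.5, so T = 0.00533.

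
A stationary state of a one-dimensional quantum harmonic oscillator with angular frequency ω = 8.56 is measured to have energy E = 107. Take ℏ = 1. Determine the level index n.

n = 12

Invert E_n = (n + ½)ℏω: n = E/ℏω − ½ = 12.000, so n = 12.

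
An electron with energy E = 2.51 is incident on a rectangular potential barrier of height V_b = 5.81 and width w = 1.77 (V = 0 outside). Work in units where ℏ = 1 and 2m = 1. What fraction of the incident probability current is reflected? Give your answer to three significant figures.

E < V_b: inside the barrier ψ ∝ e^{±κx} with κ = √(2m(V_b − E))/ℏ = 1.817.
κw = 3.215, sinh(κw) = 12.44.
Matching ψ, ψ′ at both faces gives T = [1 + V_b² sinh²(κw) / (4E(V_b − E))]⁻¹ = 1/158.6 = 0.00631.
R = 1 − T = 0.994.

R = 0.994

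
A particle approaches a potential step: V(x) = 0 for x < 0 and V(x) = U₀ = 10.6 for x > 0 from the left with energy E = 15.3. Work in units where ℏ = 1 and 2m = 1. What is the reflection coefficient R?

R = 0.0823

The wavenumbers are k₁ = √(2mE)/ℏ = 3.912 on the left and k₂ = √(2m(E − U₀))/ℏ = 2.168 on the right.
Matching ψ and ψ′ at x = 0 gives r = (k₁ − k₂)/(k₁ + k₂), so R = r² = 0.08225 and T = 1 − R = 0.9177.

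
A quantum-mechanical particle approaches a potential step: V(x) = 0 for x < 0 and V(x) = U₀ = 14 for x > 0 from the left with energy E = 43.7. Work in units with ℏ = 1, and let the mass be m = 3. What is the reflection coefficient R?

The wavenumbers are k₁ = √(2mE)/ℏ = 16.19 on the left and k₂ = √(2m(E − U₀))/ℏ = 13.35 on the right.
Matching ψ and ψ′ at x = 0 gives r = (k₁ − k₂)/(k₁ + k₂), so R = r² = 0.009264 and T = 1 − R = 0.9907.

R = 0.00926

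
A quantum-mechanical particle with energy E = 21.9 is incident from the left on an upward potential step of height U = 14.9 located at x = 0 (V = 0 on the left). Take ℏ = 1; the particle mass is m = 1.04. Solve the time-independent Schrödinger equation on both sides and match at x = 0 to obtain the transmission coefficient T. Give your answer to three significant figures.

T = 0.923

The wavenumbers are k₁ = √(2mE)/ℏ = 6.749 on the left and k₂ = √(2m(E − U))/ℏ = 3.816 on the right.
Matching ψ and ψ′ at x = 0 gives r = (k₁ − k₂)/(k₁ + k₂), so R = r² = 0.07709 and T = 1 − R = 0.9229.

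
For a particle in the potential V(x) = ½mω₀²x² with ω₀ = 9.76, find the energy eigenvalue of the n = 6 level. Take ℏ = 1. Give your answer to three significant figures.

E = 63.4

The oscillator eigenvalues are E_n = ℏω₀(n + ½), so E_6 = 9.76 × 6.5 = 63.44.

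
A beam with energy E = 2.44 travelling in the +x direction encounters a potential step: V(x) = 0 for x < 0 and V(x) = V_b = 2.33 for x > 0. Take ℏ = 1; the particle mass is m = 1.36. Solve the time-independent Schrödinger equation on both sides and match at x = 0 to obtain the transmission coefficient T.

T = 0.578

On each side the TISE gives plane waves with k = √(2m(E − V))/ℏ: k₁ = √(2·1.36·2.44) = 2.576, k₂ = √(2·1.36·0.11) = 0.5470.
Matching ψ and ψ′ at x = 0 gives r = (k₁ − k₂)/(k₁ + k₂), so R = r² = 0.4221 and T = 1 − R = 0.5779.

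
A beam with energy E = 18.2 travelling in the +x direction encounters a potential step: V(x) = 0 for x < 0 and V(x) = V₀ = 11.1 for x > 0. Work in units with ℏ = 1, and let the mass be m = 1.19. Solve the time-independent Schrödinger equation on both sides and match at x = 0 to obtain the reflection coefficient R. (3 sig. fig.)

R = 0.0534

The wavenumbers are k₁ = √(2mE)/ℏ = 6.581 on the left and k₂ = √(2m(E − V₀))/ℏ = 4.111 on the right.
Continuity of ψ and ψ′ at the step yields the reflection amplitude r = (k₁ − k₂)/(k₁ + k₂) = 0.2311; thus R = |r|² = 0.05340, T = 0.9466.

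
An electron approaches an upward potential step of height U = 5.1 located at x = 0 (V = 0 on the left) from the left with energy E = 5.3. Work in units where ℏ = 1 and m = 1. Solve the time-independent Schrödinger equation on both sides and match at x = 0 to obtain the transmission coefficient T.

The wavenumbers are k₁ = √(2mE)/ℏ = 3.256 on the left and k₂ = √(2m(E − U))/ℏ = 0.6325 on the right.
Matching ψ and ψ′ at x = 0 gives r = (k₁ − k₂)/(k₁ + k₂), so R = r² = 0.4552 and T = 1 − R = 0.5448.

T = 0.545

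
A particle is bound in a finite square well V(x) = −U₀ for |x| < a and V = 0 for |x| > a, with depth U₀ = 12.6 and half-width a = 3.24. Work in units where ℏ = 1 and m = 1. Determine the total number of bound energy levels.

N = 11

The dimensionless depth is z₀ = a√(2mU₀)/ℏ = 3.24 × √(25.20) = 16.26.
The even/odd transcendental equations gain one root per π/2 in z₀, giving N = 1 + ⌊2z₀/π⌋ = 1 + ⌊10.35⌋ = 11.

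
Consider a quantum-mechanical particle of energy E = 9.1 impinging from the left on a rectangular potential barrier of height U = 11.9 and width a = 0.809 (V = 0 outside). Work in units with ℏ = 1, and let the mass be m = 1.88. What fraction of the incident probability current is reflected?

R = 0.985

E < U: inside the barrier ψ ∝ e^{±κx} with κ = √(2m(U − E))/ℏ = 3.245.
κa = 2.625, sinh(κa) = 6.866.
Matching ψ, ψ′ at both faces gives T = [1 + U² sinh²(κa) / (4E(U − E))]⁻¹ = 1/66.50 = 0.0150.
R = 1 − T = 0.985.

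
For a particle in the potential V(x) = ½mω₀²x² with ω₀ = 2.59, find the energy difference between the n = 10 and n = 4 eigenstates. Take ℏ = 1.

ΔE = 15.5

E_n = ℏω₀(n + ½), so ΔE = (10 − 4) ℏω₀ = 6 × 2.59 = 15.54.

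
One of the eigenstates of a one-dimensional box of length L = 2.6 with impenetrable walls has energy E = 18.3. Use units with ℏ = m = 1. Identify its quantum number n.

n = 5

For an infinite well E_n = n²π²ℏ²/(2mL²), so n = (L/πℏ)√(2mE).
n = (2.6/π) × √(2 × 1 × 18.3) = 5.007 → n = 5.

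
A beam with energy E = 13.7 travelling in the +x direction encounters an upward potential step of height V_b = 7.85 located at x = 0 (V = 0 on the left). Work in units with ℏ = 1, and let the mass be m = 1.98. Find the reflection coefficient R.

The wavenumbers are k₁ = √(2mE)/ℏ = 7.366 on the left and k₂ = √(2m(E − V_b))/ℏ = 4.813 on the right.
Continuity of ψ and ψ′ at the step yields the reflection amplitude r = (k₁ − k₂)/(k₁ + k₂) = 0.2096; thus R = |r|² = 0.04393, T = 0.9561.

R = 0.0439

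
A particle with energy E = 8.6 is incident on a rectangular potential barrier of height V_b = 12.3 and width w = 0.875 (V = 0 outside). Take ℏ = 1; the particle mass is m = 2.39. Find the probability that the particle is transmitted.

E < V_b: inside the barrier ψ ∝ e^{±κx} with κ = √(2m(V_b − E))/ℏ = 4.205.
κw = 3.680, sinh(κw) = 19.81.
Matching ψ, ψ′ at both faces gives T = [1 + V_b² sinh²(κw) / (4E(V_b − E))]⁻¹ = 1/467.3 = 0.00214.

T = 0.00214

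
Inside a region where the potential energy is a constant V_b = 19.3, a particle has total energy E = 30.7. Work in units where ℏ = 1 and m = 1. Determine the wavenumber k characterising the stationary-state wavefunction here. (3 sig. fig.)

With E > V_b the solution is oscillatory, ψ ∝ e^{±ikx} with k = √(2m(E − V_b))/ℏ.
k = √(2 × 1 × 11.4) = 4.775.

k = 4.77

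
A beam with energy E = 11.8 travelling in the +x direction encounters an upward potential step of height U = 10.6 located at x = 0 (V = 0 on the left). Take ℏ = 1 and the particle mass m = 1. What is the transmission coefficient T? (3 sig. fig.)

On each side the TISE gives plane waves with k = √(2m(E − V))/ℏ: k₁ = √(2·1·11.8) = 4.858, k₂ = √(2·1·1.2) = 1.549.
Continuity of ψ and ψ′ at the step yields the reflection amplitude r = (k₁ − k₂)/(k₁ + k₂) = 0.5164; thus R = |r|² = 0.2667, T = 0.7333.

T = 0.733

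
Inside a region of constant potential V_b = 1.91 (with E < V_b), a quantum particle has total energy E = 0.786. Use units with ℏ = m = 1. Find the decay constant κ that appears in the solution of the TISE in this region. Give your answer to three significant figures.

Since E < V_b the TISE in this region is ψ'' = κ²ψ with κ = √(2m(V_b − E))/ℏ.
κ = √(2 × 1 × 1.124) = 1.499.

κ = 1.50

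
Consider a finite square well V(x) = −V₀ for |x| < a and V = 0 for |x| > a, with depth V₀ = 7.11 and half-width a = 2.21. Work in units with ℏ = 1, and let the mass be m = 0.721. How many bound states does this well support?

The dimensionless depth is z₀ = a√(2mV₀)/ℏ = 2.21 × √(10.25) = 7.076.
A new bound state (alternating even/odd) appears each time z₀ passes a multiple of π/2, so N = ⌊2z₀/π⌋ + 1 = ⌊4.505⌋ + 1 = 5.

N = 5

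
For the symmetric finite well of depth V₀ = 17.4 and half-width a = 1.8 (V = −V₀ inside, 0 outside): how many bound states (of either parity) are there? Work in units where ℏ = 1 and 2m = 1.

Define the well-strength parameter z₀ = (a/ℏ)√(2mV₀) = 1.8 × √(2·0.5·17.4) = 7.508.
A new bound state (alternating even/odd) appears each time z₀ passes a multiple of π/2, so N = ⌊2z₀/π⌋ + 1 = ⌊4.780⌋ + 1 = 5.

N = 5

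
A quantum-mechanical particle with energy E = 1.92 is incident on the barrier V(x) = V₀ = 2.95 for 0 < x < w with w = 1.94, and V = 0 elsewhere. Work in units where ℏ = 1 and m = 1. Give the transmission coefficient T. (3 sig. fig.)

T = 0.0138

E < V₀: inside the barrier ψ ∝ e^{±κx} with κ = √(2m(V₀ − E))/ℏ = 1.435.
κw = 2.784, sinh(κw) = 8.064.
Matching ψ, ψ′ at both faces gives T = [1 + V₀² sinh²(κw) / (4E(V₀ − E))]⁻¹ = 1/72.55 = 0.0138.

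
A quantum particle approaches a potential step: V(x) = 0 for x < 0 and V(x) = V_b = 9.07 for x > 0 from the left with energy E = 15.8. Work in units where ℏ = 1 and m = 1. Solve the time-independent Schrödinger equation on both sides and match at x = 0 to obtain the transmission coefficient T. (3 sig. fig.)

T = 0.956

The wavenumbers are k₁ = √(2mE)/ℏ = 5.621 on the left and k₂ = √(2m(E − V_b))/ℏ = 3.669 on the right.
Continuity of ψ and ψ′ at the step yields the reflection amplitude r = (k₁ − k₂)/(k₁ + k₂) = 0.2102; thus R = |r|² = 0.04418, T = 0.9558.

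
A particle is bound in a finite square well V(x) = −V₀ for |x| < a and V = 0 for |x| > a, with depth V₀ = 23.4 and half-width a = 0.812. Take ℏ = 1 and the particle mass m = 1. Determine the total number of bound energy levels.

N = 4

The dimensionless depth is z₀ = a√(2mV₀)/ℏ = 0.812 × √(46.80) = 5.555.
A new bound state (alternating even/odd) appears each time z₀ passes a multiple of π/2, so N = ⌊2z₀/π⌋ + 1 = ⌊3.536⌋ + 1 = 4.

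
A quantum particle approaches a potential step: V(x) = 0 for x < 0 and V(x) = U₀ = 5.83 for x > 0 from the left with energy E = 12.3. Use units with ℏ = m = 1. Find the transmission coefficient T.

The wavenumbers are k₁ = √(2mE)/ℏ = 4.960 on the left and k₂ = √(2m(E − U₀))/ℏ = 3.597 on the right.
Matching ψ and ψ′ at x = 0 gives r = (k₁ − k₂)/(k₁ + k₂), so R = r² = 0.02536 and T = 1 − R = 0.9746.

T = 0.975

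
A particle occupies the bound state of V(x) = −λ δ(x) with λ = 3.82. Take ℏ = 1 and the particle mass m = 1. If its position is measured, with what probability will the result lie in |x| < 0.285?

P = 0.887

The normalised bound state is ψ = √κ e^{−κ|x|} with κ = mλ/ℏ² = 3.820.
P(|x| < d) = ∫_{−d}^{d} κ e^{−2κ|x|} dx = 1 − e^{−2κd} = 1 − e^{−2.177} = 0.8867.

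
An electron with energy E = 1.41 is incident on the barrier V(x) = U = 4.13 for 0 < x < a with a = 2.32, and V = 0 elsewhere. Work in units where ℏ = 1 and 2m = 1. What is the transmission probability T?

T = 0.00171

E < U: inside the barrier ψ ∝ e^{±κx} with κ = √(2m(U − E))/ℏ = 1.649.
κa = 3.826, sinh(κa) = 22.93.
The exact tunnelling result is T⁻¹ = 1 + U² sinh²(κa) / [4E(U − E)] = 585.8, so T = 0.00171.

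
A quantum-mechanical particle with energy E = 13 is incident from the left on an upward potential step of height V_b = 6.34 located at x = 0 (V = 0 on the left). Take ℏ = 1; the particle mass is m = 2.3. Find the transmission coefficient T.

T = 0.973

On each side the TISE gives plane waves with k = √(2m(E − V))/ℏ: k₁ = √(2·2.3·13) = 7.733, k₂ = √(2·2.3·6.66) = 5.535.
Continuity of ψ and ψ′ at the step yields the reflection amplitude r = (k₁ − k₂)/(k₁ + k₂) = 0.1657; thus R = |r|² = 0.02745, T = 0.9726.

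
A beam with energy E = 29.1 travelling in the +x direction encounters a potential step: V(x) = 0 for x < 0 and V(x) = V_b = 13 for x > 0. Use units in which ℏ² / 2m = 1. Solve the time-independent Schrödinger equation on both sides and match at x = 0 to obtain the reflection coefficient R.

R = 0.0216

The wavenumbers are k₁ = √(2mE)/ℏ = 5.394 on the left and k₂ = √(2m(E − V_b))/ℏ = 4.012 on the right.
Matching ψ and ψ′ at x = 0 gives r = (k₁ − k₂)/(k₁ + k₂), so R = r² = 0.02158 and T = 1 − R = 0.9784.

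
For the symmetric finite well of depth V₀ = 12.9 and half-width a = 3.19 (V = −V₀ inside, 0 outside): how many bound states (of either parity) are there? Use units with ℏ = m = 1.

Define the well-strength parameter z₀ = (a/ℏ)√(2mV₀) = 3.19 × √(2·1·12.9) = 16.20.
The even/odd transcendental equations gain one root per π/2 in z₀, giving N = 1 + ⌊2z₀/π⌋ = 1 + ⌊10.32⌋ = 11.

N = 11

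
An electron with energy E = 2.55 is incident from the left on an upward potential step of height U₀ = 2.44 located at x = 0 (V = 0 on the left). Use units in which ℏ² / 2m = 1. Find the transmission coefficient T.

The wavenumbers are k₁ = √(2mE)/ℏ = 1.597 on the left and k₂ = √(2m(E − U₀))/ℏ = 0.3317 on the right.
Matching ψ and ψ′ at x = 0 gives r = (k₁ − k₂)/(k₁ + k₂), so R = r² = 0.4304 and T = 1 − R = 0.5696.

T = 0.570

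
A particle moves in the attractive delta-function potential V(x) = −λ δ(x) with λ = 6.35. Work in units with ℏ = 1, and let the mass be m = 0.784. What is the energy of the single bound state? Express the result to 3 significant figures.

E = -15.8

The bound state is ψ(x) = √κ e^{−κ|x|}. The derivative jump ψ'(0⁺) − ψ'(0⁻) = −(2mλ/ℏ²)ψ(0) fixes κ = mλ/ℏ² = 4.978.
Then E = −ℏ²κ²/(2m) = −mλ²/(2ℏ²) = -15.81.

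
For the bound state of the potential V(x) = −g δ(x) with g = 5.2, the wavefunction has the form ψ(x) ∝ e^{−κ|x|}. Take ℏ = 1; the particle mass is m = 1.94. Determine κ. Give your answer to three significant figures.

Integrating the TISE across x = 0 gives the cusp condition ψ'(0⁺) − ψ'(0⁻) = −(2mg/ℏ²)ψ(0).
With ψ ∝ e^{−κ|x|} this yields −2κ = −2mg/ℏ², so κ = mg/ℏ² = 10.09.

κ = 10.1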